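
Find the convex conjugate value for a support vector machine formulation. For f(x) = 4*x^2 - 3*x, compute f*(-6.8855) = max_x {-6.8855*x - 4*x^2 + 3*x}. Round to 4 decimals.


f*(y) = sup_x {y*x - a*x^2 - b*x} = sup_x {(y-b)*x - a*x^2}
FOC: (y - b) - 2a*x = 0 => x* = (y - b)/(2a)
x* = (-6.8855 + 3)/(2*4) = -0.4857
f*(-6.8855) = (y-b)^2/(4a) = (-6.8855 + 3)^2/(4*4)
= 15.0971/16 = 0.9436


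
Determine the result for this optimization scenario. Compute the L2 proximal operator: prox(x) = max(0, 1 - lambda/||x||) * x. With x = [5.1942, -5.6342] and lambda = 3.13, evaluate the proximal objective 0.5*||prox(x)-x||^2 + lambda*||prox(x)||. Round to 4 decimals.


Step 1: Compute ||x||.
||x|| = 7.6632
Step 2: Compute scaling factor.
scale = max(0, 1 - 3.13/7.6632) = 0.5916
Step 3: prox(x) = [3.0726, -3.3329]
||prox(x)|| = 4.5332
Step 4: Proximal objective.
0.5*||prox-x||^2 = 4.8985
lambda*||prox|| = 14.1889
Total = 19.0872


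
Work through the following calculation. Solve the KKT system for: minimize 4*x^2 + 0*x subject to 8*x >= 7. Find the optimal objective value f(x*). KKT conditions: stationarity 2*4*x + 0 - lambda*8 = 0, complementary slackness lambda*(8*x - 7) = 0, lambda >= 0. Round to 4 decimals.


Step 1: Try lambda = 0 (constraint inactive).
x_unc = 0/(2*4) = 0.0
Check: 8*0.0 = 0.0 < 7 -- violated!
Step 2: Constraint must be active: 8*x = 7
x* = 7/8 = 0.875
lambda = (2*4*0.875 + 0)/8 = 0.875
Step 3: Compute optimal value.
f(x*) = 4*0.875^2 + 0*0.875 = 3.0625


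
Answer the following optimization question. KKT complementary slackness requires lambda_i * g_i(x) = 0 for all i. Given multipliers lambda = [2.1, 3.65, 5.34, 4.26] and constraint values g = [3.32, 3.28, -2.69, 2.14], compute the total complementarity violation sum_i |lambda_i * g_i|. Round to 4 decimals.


KKT complementary slackness check:
lambda_1 * g_1 = 2.1 * 3.32 = 6.972
lambda_2 * g_2 = 3.65 * 3.28 = 11.972
lambda_3 * g_3 = 5.34 * -2.69 = -14.3646
lambda_4 * g_4 = 4.26 * 2.14 = 9.1164
Total violation = 6.972 + 11.972 + 14.3646 + 9.1164 = 42.425


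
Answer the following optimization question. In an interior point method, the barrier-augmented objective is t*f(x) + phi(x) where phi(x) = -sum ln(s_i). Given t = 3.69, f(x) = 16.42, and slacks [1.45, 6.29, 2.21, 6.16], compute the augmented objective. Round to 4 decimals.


Step 1: Compute log-barrier.
ln values: [0.3716, 1.839, 0.793, 1.8181]
phi = -(0.3716 + 1.839 + 0.793 + 1.8181) = -4.8216
Step 2: Compute augmented objective.
t*f(x) = 3.69*16.42 = 60.5898
Total = 60.5898 - 4.8216 = 55.7682


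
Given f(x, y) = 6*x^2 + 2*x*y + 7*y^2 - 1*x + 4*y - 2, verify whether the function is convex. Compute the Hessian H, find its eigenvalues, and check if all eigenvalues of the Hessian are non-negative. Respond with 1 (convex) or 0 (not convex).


The Hessian of f(x,y) = 6*x^2 + 2*x*y + 7*y^2 - 1*x + 4*y - 2 is:
H = [[12, 2], [2, 14]]
Trace = 12 + 14 = 26
Determinant = 12*14 - (2)^2 = 164
Discriminant = (26)^2 - 4*164 = 20.0
Eigenvalues: lambda_1 = 10.7639, lambda_2 = 15.2361
The function is convex.

1


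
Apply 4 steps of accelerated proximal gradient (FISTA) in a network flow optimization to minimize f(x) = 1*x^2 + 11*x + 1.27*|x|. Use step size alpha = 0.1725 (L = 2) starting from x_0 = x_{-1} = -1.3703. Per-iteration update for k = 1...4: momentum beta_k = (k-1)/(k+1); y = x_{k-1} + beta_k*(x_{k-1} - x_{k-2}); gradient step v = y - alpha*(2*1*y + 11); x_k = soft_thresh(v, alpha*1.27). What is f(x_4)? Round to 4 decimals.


FISTA on f(x) = 1*x^2 + 11*x + 1.27*|x|
L = 2, alpha = 0.1725
Iteration 1: beta = 0.0, y = -1.3703 + 0.0*(-1.3703 + 1.3703) = -1.3703
  grad(y) = 8.2594, v = y - alpha*grad = -2.795
  prox(v) = soft_thresh(-2.795, 0.2191) = -2.576
Iteration 2: beta = 0.3333, y = -2.576 + 0.3333*(-2.576 + 1.3703) = -2.9779
  grad(y) = 5.0443, v = y - alpha*grad = -3.848
  prox(v) = soft_thresh(-3.848, 0.2191) = -3.6289
Iteration 3: beta = 0.5, y = -3.6289 + 0.5*(-3.6289 + 2.576) = -4.1554
  grad(y) = 2.6892, v = y - alpha*grad = -4.6193
  prox(v) = soft_thresh(-4.6193, 0.2191) = -4.4002
Iteration 4: beta = 0.6, y = -4.4002 + 0.6*(-4.4002 + 3.6289) = -4.863
  grad(y) = 1.274, v = y - alpha*grad = -5.0828
  prox(v) = soft_thresh(-5.0828, 0.2191) = -4.8637
f(x_4) = 1*(-4.8637)^2 + 11*(-4.8637) + 1.27*|-4.8637| = -23.6682


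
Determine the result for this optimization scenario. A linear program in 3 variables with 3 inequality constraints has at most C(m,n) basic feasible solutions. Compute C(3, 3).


Each vertex corresponds to some choice of n active constraints out of m, so the number of vertices is at most C(m, n) = m! / (n!(m-n)!).
m = 3, n = 3
Numerator: 3 * 2 * 1
Denominator: 3! = 6
C(3, 3) = 1


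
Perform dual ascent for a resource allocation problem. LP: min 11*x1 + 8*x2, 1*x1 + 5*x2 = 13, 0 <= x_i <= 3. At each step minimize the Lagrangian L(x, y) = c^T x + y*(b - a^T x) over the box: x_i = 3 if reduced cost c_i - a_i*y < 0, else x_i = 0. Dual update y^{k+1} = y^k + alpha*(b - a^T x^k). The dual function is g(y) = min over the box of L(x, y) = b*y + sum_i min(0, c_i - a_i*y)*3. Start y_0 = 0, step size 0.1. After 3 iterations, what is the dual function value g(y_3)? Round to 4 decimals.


Dual ascent for LP: min 11*x1 + 8*x2, 1*x1 + 5*x2 = 13, 0 <= x_i <= 3
Step 1: y^k = 0.0, reduced costs: (11.0, 8.0)
  x^k = (0.0, 0.0), subgradient = b - a^T x = 13.0
  y^{k+1} = 0.0 + 0.1*13.0 = 1.3
Step 2: y^k = 1.3, reduced costs: (9.7, 1.5)
  x^k = (0.0, 0.0), subgradient = b - a^T x = 13.0
  y^{k+1} = 1.3 + 0.1*13.0 = 2.6
Step 3: y^k = 2.6, reduced costs: (8.4, -5.0)
  x^k = (0.0, 3.0), subgradient = b - a^T x = -2.0
  y^{k+1} = 2.6 + 0.1*-2.0 = 2.4
Dual objective at y_3 = 2.4: reduced costs (8.6, -4.0), box minimizer x = (0.0, 3.0)
g(y_3) = b*y + (c1 - a1*y)*x1 + (c2 - a2*y)*x2 = 13*2.4 + 8.6*0.0 + (-4.0)*3.0 = 31.2 + 0.0 - 12.0 = 19.2


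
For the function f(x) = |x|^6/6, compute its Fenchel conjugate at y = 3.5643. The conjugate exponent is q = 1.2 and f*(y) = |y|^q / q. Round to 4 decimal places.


The conjugate exponent q satisfies 1/p + 1/q = 1.
p = 6, so q = 6/(6 - 1) = 1.2
|y|^q = 3.5643^1.2 = 4.5959
f*(3.5643) = 4.5959 / 1.2 = 3.8299


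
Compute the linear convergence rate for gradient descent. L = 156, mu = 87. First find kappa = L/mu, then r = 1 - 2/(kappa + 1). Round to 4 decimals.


Step 1: Compute the condition number.
kappa = L/mu = 156/87 = 1.7931
Step 2: Compute the convergence rate.
r = 1 - 2/(kappa + 1) = 1 - 2*mu/(L + mu) = (L - mu)/(L + mu) = 69/243 = 0.284


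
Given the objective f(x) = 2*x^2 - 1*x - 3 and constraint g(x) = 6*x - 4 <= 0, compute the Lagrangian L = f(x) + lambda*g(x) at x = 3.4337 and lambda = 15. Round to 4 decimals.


Step 1: Evaluate f(x).
f(3.4337) = 2*3.4337^2 - 1*3.4337 - 3 = 17.1469
Step 2: Evaluate g(x).
g(3.4337) = 6*3.4337 - 4 = 16.6022
Step 3: Compute Lagrangian.
L = 17.1469 + 15*16.6022 = 266.1799


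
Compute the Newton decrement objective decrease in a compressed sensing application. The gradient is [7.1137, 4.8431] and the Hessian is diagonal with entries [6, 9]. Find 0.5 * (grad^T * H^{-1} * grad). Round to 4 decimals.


Step 1: H is diagonal, so H^(-1) * g = [1.1856, 0.5381].
Step 2: g^T H^(-1) g = sum_i g_i^2 / H_ii
  = (7.1137)^2/6 + (4.8431)^2/9
  = 8.4341 + 2.6062 = 11.0403
Step 3: Objective decrease = 0.5 * g^T H^(-1) g = 5.5202


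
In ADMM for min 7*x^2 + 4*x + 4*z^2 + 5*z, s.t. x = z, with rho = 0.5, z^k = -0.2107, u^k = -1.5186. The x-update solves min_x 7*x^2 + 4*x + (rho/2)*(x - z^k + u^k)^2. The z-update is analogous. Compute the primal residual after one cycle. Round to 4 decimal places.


ADMM iteration with rho = 0.5, z^k = -0.2107, u^k = -1.5186
Step 1: x-update.
Minimize 7*x^2 + 4*x + (0.5/2)*(x + 0.2107 - 1.5186)^2
FOC: (2*7 + 0.5)*x = -4 + 0.5*(-0.2107 + 1.5186)
x^{k+1} = -0.2308
Step 2: z-update.
Minimize 4*z^2 + 5*z + (0.5/2)*(-0.2308 - z - 1.5186)^2
FOC: (2*4 + 0.5)*z = -5 + 0.5*(-0.2308 - 1.5186)
z^{k+1} = -0.6911
Step 3: u-update.
u^{k+1} = -1.5186 - 0.2308 + 0.6911 = -1.0582
Step 4: Primal residual = |-0.2308 + 0.6911| = 0.4604


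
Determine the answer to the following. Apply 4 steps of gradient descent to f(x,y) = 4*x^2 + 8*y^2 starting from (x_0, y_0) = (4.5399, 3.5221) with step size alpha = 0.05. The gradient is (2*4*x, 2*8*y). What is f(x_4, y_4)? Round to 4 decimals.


Gradient descent on f(x,y) = 4*x^2 + 8*y^2.
Starting point: (4.5399, 3.5221), alpha = 0.05
Step 1: grad_x = 2*4*4.5399 = 36.3192, grad_y = 2*8*3.5221 = 56.3536
  x_1 = 4.5399 - 0.05*36.3192 = 2.7239
  y_1 = 3.5221 - 0.05*56.3536 = 0.7044
Step 2: grad_x = 2*4*2.7239 = 21.7915, grad_y = 2*8*0.7044 = 11.2707
  x_2 = 2.7239 - 0.05*21.7915 = 1.6344
  y_2 = 0.7044 - 0.05*11.2707 = 0.1409
Step 3: grad_x = 2*4*1.6344 = 13.0749, grad_y = 2*8*0.1409 = 2.2541
  x_3 = 1.6344 - 0.05*13.0749 = 0.9806
  y_3 = 0.1409 - 0.05*2.2541 = 0.0282
Step 4: grad_x = 2*4*0.9806 = 7.8449, grad_y = 2*8*0.0282 = 0.4508
  x_4 = 0.9806 - 0.05*7.8449 = 0.5884
  y_4 = 0.0282 - 0.05*0.4508 = 0.0056
f(0.5884, 0.0056) = 4*0.5884^2 + 8*0.0056^2 = 1.385


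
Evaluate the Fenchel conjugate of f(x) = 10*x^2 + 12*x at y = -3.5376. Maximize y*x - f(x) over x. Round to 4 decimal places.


f*(y) = sup_x {y*x - a*x^2 - b*x} = sup_x {(y-b)*x - a*x^2}
FOC: (y - b) - 2a*x = 0 => x* = (y - b)/(2a)
x* = (-3.5376 - 12)/(2*10) = -0.7769
f*(-3.5376) = (y-b)^2/(4a) = (-3.5376 - 12)^2/(4*10)
= 241.417/40 = 6.0354


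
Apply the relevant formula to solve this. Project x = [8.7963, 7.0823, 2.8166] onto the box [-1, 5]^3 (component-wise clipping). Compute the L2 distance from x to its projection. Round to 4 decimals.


Project each component onto [-1, 5].
clip(8.7963) = 5.0, clip(7.0823) = 5.0, clip(2.8166) = 2.8166
Projection = [5.0, 5.0, 2.8166]
Squared diffs: [14.4119, 4.336, 0.0]
Distance = sqrt(18.7479) = 4.3299


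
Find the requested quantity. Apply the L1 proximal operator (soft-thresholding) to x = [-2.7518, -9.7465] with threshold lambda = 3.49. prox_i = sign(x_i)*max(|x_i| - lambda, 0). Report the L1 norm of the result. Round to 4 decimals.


Soft-thresholding with lambda = 3.49:
prox(-2.7518) = sign(-2.7518)*max(|-2.7518| - 3.49, 0) = 0.0
prox(-9.7465) = sign(-9.7465)*max(|-9.7465| - 3.49, 0) = -6.2565
prox(x) = [0.0, -6.2565]
||prox(x)||_1 = 0.0 + 6.2565 = 6.2565


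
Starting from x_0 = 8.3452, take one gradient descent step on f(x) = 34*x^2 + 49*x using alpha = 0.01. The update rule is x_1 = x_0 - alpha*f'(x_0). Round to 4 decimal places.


We compute the gradient at x_0 and apply the update.
f'(x) = 68*x + 49
f'(8.3452) = 68*8.3452 + 49 = 616.4736
x_1 = 8.3452 - 0.01*616.4736 = 2.1805


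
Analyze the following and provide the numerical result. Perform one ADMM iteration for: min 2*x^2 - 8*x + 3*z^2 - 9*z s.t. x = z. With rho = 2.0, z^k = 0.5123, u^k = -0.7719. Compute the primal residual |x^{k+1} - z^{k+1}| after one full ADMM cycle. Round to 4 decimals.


ADMM iteration with rho = 2.0, z^k = 0.5123, u^k = -0.7719
Step 1: x-update.
Minimize 2*x^2 - 8*x + (2.0/2)*(x - 0.5123 - 0.7719)^2
FOC: (2*2 + 2.0)*x = 8 + 2.0*(0.5123 + 0.7719)
x^{k+1} = 1.7614
Step 2: z-update.
Minimize 3*z^2 - 9*z + (2.0/2)*(1.7614 - z - 0.7719)^2
FOC: (2*3 + 2.0)*z = 9 + 2.0*(1.7614 - 0.7719)
z^{k+1} = 1.3724
Step 3: u-update.
u^{k+1} = -0.7719 + 1.7614 - 1.3724 = -0.3829
Step 4: Primal residual = |1.7614 - 1.3724| = 0.389


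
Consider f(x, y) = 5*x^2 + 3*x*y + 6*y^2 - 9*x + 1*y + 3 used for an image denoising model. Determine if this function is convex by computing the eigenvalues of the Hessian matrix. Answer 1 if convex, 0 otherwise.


The Hessian of f(x,y) = 5*x^2 + 3*x*y + 6*y^2 - 9*x + 1*y + 3 is:
H = [[10, 3], [3, 12]]
Trace = 10 + 12 = 22
Determinant = 10*12 - (3)^2 = 111
Discriminant = (22)^2 - 4*111 = 40.0
Eigenvalues: lambda_1 = 7.8377, lambda_2 = 14.1623
The function is convex.

1


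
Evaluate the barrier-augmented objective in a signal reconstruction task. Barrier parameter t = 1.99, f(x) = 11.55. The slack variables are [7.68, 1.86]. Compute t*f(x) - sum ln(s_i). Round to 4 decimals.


Step 1: Compute log-barrier.
ln values: [2.0386, 0.6206]
phi = -(2.0386 + 0.6206) = -2.6592
Step 2: Compute augmented objective.
t*f(x) = 1.99*11.55 = 22.9845
Total = 22.9845 - 2.6592 = 20.3253


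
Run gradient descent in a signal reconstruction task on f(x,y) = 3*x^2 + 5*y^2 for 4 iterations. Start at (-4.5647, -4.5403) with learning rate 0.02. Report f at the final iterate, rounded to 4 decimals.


Gradient descent on f(x,y) = 3*x^2 + 5*y^2.
Starting point: (-4.5647, -4.5403), alpha = 0.02
Step 1: grad_x = 2*3*-4.5647 = -27.3882, grad_y = 2*5*-4.5403 = -45.403
  x_1 = -4.5647 - 0.02*-27.3882 = -4.0169
  y_1 = -4.5403 - 0.02*-45.403 = -3.6322
Step 2: grad_x = 2*3*-4.0169 = -24.1016, grad_y = 2*5*-3.6322 = -36.3224
  x_2 = -4.0169 - 0.02*-24.1016 = -3.5349
  y_2 = -3.6322 - 0.02*-36.3224 = -2.9058
Step 3: grad_x = 2*3*-3.5349 = -21.2094, grad_y = 2*5*-2.9058 = -29.0579
  x_3 = -3.5349 - 0.02*-21.2094 = -3.1107
  y_3 = -2.9058 - 0.02*-29.0579 = -2.3246
Step 4: grad_x = 2*3*-3.1107 = -18.6643, grad_y = 2*5*-2.3246 = -23.2463
  x_4 = -3.1107 - 0.02*-18.6643 = -2.7374
  y_4 = -2.3246 - 0.02*-23.2463 = -1.8597
f(-2.7374, -1.8597) = 3*(-2.7374)^2 + 5*(-1.8597)^2 = 39.7731


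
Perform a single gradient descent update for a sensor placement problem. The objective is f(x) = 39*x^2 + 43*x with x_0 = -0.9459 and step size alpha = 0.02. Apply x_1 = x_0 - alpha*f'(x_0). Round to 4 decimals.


We compute the gradient at x_0 and apply the update.
f'(x) = 78*x + 43
f'(-0.9459) = 78*-0.9459 + 43 = -30.7802
x_1 = -0.9459 - 0.02*-30.7802 = -0.3303


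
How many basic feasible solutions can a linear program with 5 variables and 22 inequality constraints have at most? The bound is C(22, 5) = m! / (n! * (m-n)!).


Each vertex corresponds to some choice of n active constraints out of m, so the number of vertices is at most C(m, n) = m! / (n!(m-n)!).
m = 22, n = 5
Numerator: 22 * 21 * 20 * 19 * 18
Denominator: 5! = 120
C(22, 5) = 26334


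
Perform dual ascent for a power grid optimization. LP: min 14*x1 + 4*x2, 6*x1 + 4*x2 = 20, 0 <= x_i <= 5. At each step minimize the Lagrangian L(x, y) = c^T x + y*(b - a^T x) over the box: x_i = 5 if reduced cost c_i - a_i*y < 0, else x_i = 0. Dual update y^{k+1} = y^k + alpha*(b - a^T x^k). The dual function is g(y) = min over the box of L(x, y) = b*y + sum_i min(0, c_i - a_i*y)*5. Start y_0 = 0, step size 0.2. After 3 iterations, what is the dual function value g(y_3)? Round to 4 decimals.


Dual ascent for LP: min 14*x1 + 4*x2, 6*x1 + 4*x2 = 20, 0 <= x_i <= 5
Step 1: y^k = 0.0, reduced costs: (14.0, 4.0)
  x^k = (0.0, 0.0), subgradient = b - a^T x = 20.0
  y^{k+1} = 0.0 + 0.2*20.0 = 4.0
Step 2: y^k = 4.0, reduced costs: (-10.0, -12.0)
  x^k = (5.0, 5.0), subgradient = b - a^T x = -30.0
  y^{k+1} = 4.0 + 0.2*-30.0 = -2.0
Step 3: y^k = -2.0, reduced costs: (26.0, 12.0)
  x^k = (0.0, 0.0), subgradient = b - a^T x = 20.0
  y^{k+1} = -2.0 + 0.2*20.0 = 2.0
Dual objective at y_3 = 2.0: reduced costs (2.0, -4.0), box minimizer x = (0.0, 5.0)
g(y_3) = b*y + (c1 - a1*y)*x1 + (c2 - a2*y)*x2 = 20*2.0 + 2.0*0.0 + (-4.0)*5.0 = 40.0 + 0.0 - 20.0 = 20.0


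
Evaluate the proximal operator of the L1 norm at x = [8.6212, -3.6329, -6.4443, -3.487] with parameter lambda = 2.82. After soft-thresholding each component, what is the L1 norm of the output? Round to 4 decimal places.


Soft-thresholding with lambda = 2.82:
prox(8.6212) = sign(8.6212)*max(|8.6212| - 2.82, 0) = 5.8012
prox(-3.6329) = sign(-3.6329)*max(|-3.6329| - 2.82, 0) = -0.8129
prox(-6.4443) = sign(-6.4443)*max(|-6.4443| - 2.82, 0) = -3.6243
prox(-3.487) = sign(-3.487)*max(|-3.487| - 2.82, 0) = -0.667
prox(x) = [5.8012, -0.8129, -3.6243, -0.667]
||prox(x)||_1 = 5.8012 + 0.8129 + 3.6243 + 0.667 = 10.9054


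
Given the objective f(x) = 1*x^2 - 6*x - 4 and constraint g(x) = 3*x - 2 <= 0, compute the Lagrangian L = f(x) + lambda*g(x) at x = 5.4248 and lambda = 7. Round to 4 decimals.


Step 1: Evaluate f(x).
f(5.4248) = 1*5.4248^2 - 6*5.4248 - 4 = -7.1203
Step 2: Evaluate g(x).
g(5.4248) = 3*5.4248 - 2 = 14.2744
Step 3: Compute Lagrangian.
L = -7.1203 + 7*14.2744 = 92.8005


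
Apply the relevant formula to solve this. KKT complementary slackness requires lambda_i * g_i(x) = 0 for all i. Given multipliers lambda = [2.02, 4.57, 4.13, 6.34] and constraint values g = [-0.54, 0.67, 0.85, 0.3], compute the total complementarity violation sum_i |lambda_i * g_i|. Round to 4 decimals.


KKT complementary slackness check:
lambda_1 * g_1 = 2.02 * -0.54 = -1.0908
lambda_2 * g_2 = 4.57 * 0.67 = 3.0619
lambda_3 * g_3 = 4.13 * 0.85 = 3.5105
lambda_4 * g_4 = 6.34 * 0.3 = 1.902
Total violation = 1.0908 + 3.0619 + 3.5105 + 1.902 = 9.5652


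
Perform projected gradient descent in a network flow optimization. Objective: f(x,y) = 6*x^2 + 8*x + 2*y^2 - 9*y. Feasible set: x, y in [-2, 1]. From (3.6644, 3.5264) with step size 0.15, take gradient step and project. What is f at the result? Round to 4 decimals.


Step 1: Compute gradient at (3.6644, 3.5264).
grad_x = 2*6*3.6644 + 8 = 51.9728
grad_y = 2*2*3.5264 - 9 = 5.1056
Step 2: Gradient step.
x_raw = 3.6644 - 0.15*51.9728 = -4.1315
y_raw = 3.5264 - 0.15*5.1056 = 2.7606
Step 3: Project onto [-2, 1].
x_proj = clip(-4.1315) = -2.0
y_proj = clip(2.7606) = 1.0
Step 4: Evaluate f.
f(-2.0, 1.0) = 1.0


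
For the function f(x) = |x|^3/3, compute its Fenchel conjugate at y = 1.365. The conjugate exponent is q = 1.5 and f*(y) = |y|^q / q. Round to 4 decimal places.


The conjugate exponent q satisfies 1/p + 1/q = 1.
p = 3, so q = 3/(3 - 1) = 1.5
|y|^q = 1.365^1.5 = 1.5948
f*(1.365) = 1.5948 / 1.5 = 1.0632


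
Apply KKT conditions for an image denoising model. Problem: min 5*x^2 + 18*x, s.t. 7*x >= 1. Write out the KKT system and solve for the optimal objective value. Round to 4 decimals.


Step 1: Try lambda = 0 (constraint inactive).
x_unc = -18/(2*5) = -1.8
Check: 7*-1.8 = -12.6 < 1 -- violated!
Step 2: Constraint must be active: 7*x = 1
x* = 1/7 = 0.1429 (rounded; the exact value 1/7 is used below)
lambda = (2*5*(1/7) + 18)/7 = 2.7755
Step 3: Compute optimal value.
f(x*) = 5*(1/7)^2 + 18*(1/7) = 2.6735


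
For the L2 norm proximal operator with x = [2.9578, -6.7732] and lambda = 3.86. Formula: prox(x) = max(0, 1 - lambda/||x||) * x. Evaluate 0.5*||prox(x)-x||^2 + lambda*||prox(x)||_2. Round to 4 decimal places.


Step 1: Compute ||x||.
||x|| = 7.3909
Step 2: Compute scaling factor.
scale = max(0, 1 - 3.86/7.3909) = 0.4777
Step 3: prox(x) = [1.413, -3.2358]
||prox(x)|| = 3.5309
Step 4: Proximal objective.
0.5*||prox-x||^2 = 7.4498
lambda*||prox|| = 13.6293
Total = 21.0789


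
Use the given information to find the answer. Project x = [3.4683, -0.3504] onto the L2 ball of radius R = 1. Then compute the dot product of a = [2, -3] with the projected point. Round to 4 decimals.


Step 1: Compute ||x|| (intermediates to 6 decimals).
||x|| = sqrt(3.4683^2 + (-0.3504)^2) = 3.485955
Step 2: Project.
Since ||x|| > R, scale = R/||x|| = 1/3.485955 = 0.286865, proj(x) = scale * x
proj(x) = [0.994934, -0.100517]
Step 3: Dot product.
a^T * proj(x) = 2*0.994934 - 3*(-0.100517) = 2.2914


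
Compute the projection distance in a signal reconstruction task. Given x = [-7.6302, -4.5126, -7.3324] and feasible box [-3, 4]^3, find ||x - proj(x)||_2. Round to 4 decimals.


Project each component onto [-3, 4].
clip(-7.6302) = -3.0, clip(-4.5126) = -3.0, clip(-7.3324) = -3.0
Projection = [-3.0, -3.0, -3.0]
Squared diffs: [21.4388, 2.288, 18.7697]
Distance = sqrt(42.4965) = 6.5189


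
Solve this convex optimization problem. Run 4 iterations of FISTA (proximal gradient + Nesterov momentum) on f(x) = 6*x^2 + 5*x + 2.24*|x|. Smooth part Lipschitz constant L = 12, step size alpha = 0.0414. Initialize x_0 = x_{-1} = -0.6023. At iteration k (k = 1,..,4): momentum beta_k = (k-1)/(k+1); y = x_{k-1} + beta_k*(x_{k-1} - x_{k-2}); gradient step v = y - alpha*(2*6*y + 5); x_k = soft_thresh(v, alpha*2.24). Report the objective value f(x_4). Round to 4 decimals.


FISTA on f(x) = 6*x^2 + 5*x + 2.24*|x|
L = 12, alpha = 0.0414
Iteration 1: beta = 0.0, y = -0.6023 + 0.0*(-0.6023 + 0.6023) = -0.6023
  grad(y) = -2.2276, v = y - alpha*grad = -0.5101
  prox(v) = soft_thresh(-0.5101, 0.0927) = -0.4173
Iteration 2: beta = 0.3333, y = -0.4173 + 0.3333*(-0.4173 + 0.6023) = -0.3557
  grad(y) = 0.7317, v = y - alpha*grad = -0.386
  prox(v) = soft_thresh(-0.386, 0.0927) = -0.2932
Iteration 3: beta = 0.5, y = -0.2932 + 0.5*(-0.2932 + 0.4173) = -0.2312
  grad(y) = 2.2256, v = y - alpha*grad = -0.3233
  prox(v) = soft_thresh(-0.3233, 0.0927) = -0.2306
Iteration 4: beta = 0.6, y = -0.2306 + 0.6*(-0.2306 + 0.2932) = -0.193
  grad(y) = 2.6838, v = y - alpha*grad = -0.3041
  prox(v) = soft_thresh(-0.3041, 0.0927) = -0.2114
f(x_4) = 6*(-0.2114)^2 + 5*(-0.2114) + 2.24*|-0.2114| = -0.3153


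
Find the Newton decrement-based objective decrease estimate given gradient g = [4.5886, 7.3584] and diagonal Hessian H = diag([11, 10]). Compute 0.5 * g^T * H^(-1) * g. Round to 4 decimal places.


Step 1: H is diagonal, so H^(-1) * g = [0.4171, 0.7358].
Step 2: g^T H^(-1) g = sum_i g_i^2 / H_ii
  = (4.5886)^2/11 + (7.3584)^2/10
  = 1.9141 + 5.4146 = 7.3287
Step 3: Objective decrease = 0.5 * g^T H^(-1) g = 3.6644


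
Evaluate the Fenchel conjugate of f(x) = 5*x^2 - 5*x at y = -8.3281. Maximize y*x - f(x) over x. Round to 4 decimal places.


f*(y) = sup_x {y*x - a*x^2 - b*x} = sup_x {(y-b)*x - a*x^2}
FOC: (y - b) - 2a*x = 0 => x* = (y - b)/(2a)
x* = (-8.3281 + 5)/(2*5) = -0.3328
f*(-8.3281) = (y-b)^2/(4a) = (-8.3281 + 5)^2/(4*5)
= 11.0762/20 = 0.5538


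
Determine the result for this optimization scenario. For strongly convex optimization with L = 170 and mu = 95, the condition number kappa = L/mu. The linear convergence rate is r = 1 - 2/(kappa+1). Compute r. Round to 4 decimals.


Step 1: Compute the condition number.
kappa = L/mu = 170/95 = 1.7895
Step 2: Compute the convergence rate.
r = 1 - 2/(kappa + 1) = 1 - 2*mu/(L + mu) = (L - mu)/(L + mu) = 75/265 = 0.283


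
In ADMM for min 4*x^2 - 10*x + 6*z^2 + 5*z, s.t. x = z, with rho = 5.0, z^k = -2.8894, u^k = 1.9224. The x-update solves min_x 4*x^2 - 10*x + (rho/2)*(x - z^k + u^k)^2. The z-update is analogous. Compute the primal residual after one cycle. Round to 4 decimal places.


ADMM iteration with rho = 5.0, z^k = -2.8894, u^k = 1.9224
Step 1: x-update.
Minimize 4*x^2 - 10*x + (5.0/2)*(x + 2.8894 + 1.9224)^2
FOC: (2*4 + 5.0)*x = 10 + 5.0*(-2.8894 - 1.9224)
x^{k+1} = -1.0815
Step 2: z-update.
Minimize 6*z^2 + 5*z + (5.0/2)*(-1.0815 - z + 1.9224)^2
FOC: (2*6 + 5.0)*z = -5 + 5.0*(-1.0815 + 1.9224)
z^{k+1} = -0.0468
Step 3: u-update.
u^{k+1} = 1.9224 - 1.0815 + 0.0468 = 0.8877
Step 4: Primal residual = |-1.0815 + 0.0468| = 1.0347


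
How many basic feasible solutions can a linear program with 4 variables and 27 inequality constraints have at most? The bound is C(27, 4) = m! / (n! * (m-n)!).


Each vertex corresponds to some choice of n active constraints out of m, so the number of vertices is at most C(m, n) = m! / (n!(m-n)!).
m = 27, n = 4
Numerator: 27 * 26 * 25 * 24
Denominator: 4! = 24
C(27, 4) = 17550


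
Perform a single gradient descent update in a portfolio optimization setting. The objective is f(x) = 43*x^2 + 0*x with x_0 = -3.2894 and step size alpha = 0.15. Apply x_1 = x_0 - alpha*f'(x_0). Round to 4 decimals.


We compute the gradient at x_0 and apply the update.
f'(x) = 86*x + 0
f'(-3.2894) = 86*-3.2894 + 0 = -282.8884
x_1 = -3.2894 - 0.15*-282.8884 = 39.1439


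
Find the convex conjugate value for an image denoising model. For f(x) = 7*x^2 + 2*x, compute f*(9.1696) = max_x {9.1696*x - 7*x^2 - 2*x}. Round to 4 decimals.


f*(y) = sup_x {y*x - a*x^2 - b*x} = sup_x {(y-b)*x - a*x^2}
FOC: (y - b) - 2a*x = 0 => x* = (y - b)/(2a)
x* = (9.1696 - 2)/(2*7) = 0.5121
f*(9.1696) = (y-b)^2/(4a) = (9.1696 - 2)^2/(4*7)
= 51.4032/28 = 1.8358


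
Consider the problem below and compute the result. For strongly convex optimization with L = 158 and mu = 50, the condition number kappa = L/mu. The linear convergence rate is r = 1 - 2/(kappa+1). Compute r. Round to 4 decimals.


Step 1: Compute the condition number.
kappa = L/mu = 158/50 = 3.16
Step 2: Compute the convergence rate.
r = 1 - 2/(kappa + 1) = 1 - 2*mu/(L + mu) = (L - mu)/(L + mu) = 108/208 = 0.5192


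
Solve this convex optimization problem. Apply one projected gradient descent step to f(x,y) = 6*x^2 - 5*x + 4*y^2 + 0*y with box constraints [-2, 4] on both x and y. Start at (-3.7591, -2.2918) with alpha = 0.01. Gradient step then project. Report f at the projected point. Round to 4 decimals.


Step 1: Compute gradient at (-3.7591, -2.2918).
grad_x = 2*6*-3.7591 - 5 = -50.1092
grad_y = 2*4*-2.2918 + 0 = -18.3344
Step 2: Gradient step.
x_raw = -3.7591 - 0.01*-50.1092 = -3.258
y_raw = -2.2918 - 0.01*-18.3344 = -2.1085
Step 3: Project onto [-2, 4].
x_proj = clip(-3.258) = -2.0
y_proj = clip(-2.1085) = -2.0
Step 4: Evaluate f.
f(-2.0, -2.0) = 50.0


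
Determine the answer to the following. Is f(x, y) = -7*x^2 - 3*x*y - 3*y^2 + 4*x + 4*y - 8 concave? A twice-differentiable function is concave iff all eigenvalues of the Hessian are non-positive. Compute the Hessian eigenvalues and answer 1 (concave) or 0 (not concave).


The Hessian of f(x,y) = -7*x^2 - 3*x*y - 3*y^2 + 4*x + 4*y - 8 is:
H = [[-14, -3], [-3, -6]]
Trace = -14 - 6 = -20
Determinant = -14*-6 - (-3)^2 = 75
Discriminant = (-20)^2 - 4*75 = 100.0
Eigenvalues: lambda_1 = -15.0, lambda_2 = -5.0
The function is concave.

1


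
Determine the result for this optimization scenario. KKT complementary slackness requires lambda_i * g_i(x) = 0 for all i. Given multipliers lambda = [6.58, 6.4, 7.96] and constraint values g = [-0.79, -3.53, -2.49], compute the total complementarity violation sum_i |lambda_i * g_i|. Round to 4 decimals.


KKT complementary slackness check:
lambda_1 * g_1 = 6.58 * -0.79 = -5.1982
lambda_2 * g_2 = 6.4 * -3.53 = -22.592
lambda_3 * g_3 = 7.96 * -2.49 = -19.8204
Total violation = 5.1982 + 22.592 + 19.8204 = 47.6106


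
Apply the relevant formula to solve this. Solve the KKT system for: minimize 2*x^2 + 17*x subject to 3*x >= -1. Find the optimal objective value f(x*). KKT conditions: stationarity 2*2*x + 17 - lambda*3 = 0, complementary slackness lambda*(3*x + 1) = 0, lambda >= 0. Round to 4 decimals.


Step 1: Try lambda = 0 (constraint inactive).
x_unc = -17/(2*2) = -4.25
Check: 3*-4.25 = -12.75 < -1 -- violated!
Step 2: Constraint must be active: 3*x = -1
x* = -1/3 = -0.3333 (rounded; the exact value -1/3 is used below)
lambda = (2*2*(-1/3) + 17)/3 = 5.2222
Step 3: Compute optimal value.
f(x*) = 2*(-1/3)^2 + 17*(-1/3) = -5.4444


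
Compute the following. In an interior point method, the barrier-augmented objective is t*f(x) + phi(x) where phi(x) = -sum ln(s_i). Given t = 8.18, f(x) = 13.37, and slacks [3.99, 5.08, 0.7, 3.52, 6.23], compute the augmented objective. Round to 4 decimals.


Step 1: Compute log-barrier.
ln values: [1.3838, 1.6253, -0.3567, 1.2585, 1.8294]
phi = -(1.3838 + 1.6253 - 0.3567 + 1.2585 + 1.8294) = -5.7403
Step 2: Compute augmented objective.
t*f(x) = 8.18*13.37 = 109.3666
Total = 109.3666 - 5.7403 = 103.6263


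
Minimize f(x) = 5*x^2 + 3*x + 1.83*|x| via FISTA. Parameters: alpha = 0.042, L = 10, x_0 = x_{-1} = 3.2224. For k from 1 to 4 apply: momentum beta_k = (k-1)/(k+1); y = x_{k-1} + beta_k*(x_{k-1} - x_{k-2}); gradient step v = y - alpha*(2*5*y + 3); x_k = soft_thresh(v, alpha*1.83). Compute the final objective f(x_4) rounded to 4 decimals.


FISTA on f(x) = 5*x^2 + 3*x + 1.83*|x|
L = 10, alpha = 0.042
Iteration 1: beta = 0.0, y = 3.2224 + 0.0*(3.2224 - 3.2224) = 3.2224
  grad(y) = 35.224, v = y - alpha*grad = 1.743
  prox(v) = soft_thresh(1.743, 0.0769) = 1.6661
Iteration 2: beta = 0.3333, y = 1.6661 + 0.3333*(1.6661 - 3.2224) = 1.1474
  grad(y) = 14.4738, v = y - alpha*grad = 0.5395
  prox(v) = soft_thresh(0.5395, 0.0769) = 0.4626
Iteration 3: beta = 0.5, y = 0.4626 + 0.5*(0.4626 - 1.6661) = -0.1391
  grad(y) = 1.6086, v = y - alpha*grad = -0.2067
  prox(v) = soft_thresh(-0.2067, 0.0769) = -0.1298
Iteration 4: beta = 0.6, y = -0.1298 + 0.6*(-0.1298 - 0.4626) = -0.4853
  grad(y) = -1.8532, v = y - alpha*grad = -0.4075
  prox(v) = soft_thresh(-0.4075, 0.0769) = -0.3306
f(x_4) = 5*(-0.3306)^2 + 3*(-0.3306) + 1.83*|-0.3306| = 0.1597


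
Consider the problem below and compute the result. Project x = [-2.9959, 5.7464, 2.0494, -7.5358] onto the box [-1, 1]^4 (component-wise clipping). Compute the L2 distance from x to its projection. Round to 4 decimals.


Project each component onto [-1, 1].
clip(-2.9959) = -1.0, clip(5.7464) = 1.0, clip(2.0494) = 1.0, clip(-7.5358) = -1.0
Projection = [-1.0, 1.0, 1.0, -1.0]
Squared diffs: [3.9836, 22.5283, 1.1012, 42.7167]
Distance = sqrt(70.3298) = 8.3863


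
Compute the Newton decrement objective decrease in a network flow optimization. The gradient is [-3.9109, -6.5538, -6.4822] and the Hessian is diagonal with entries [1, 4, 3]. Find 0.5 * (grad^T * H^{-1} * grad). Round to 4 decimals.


Step 1: H is diagonal, so H^(-1) * g = [-3.9109, -1.6385, -2.1607].
Step 2: g^T H^(-1) g = sum_i g_i^2 / H_ii
  = (-3.9109)^2/1 + (-6.5538)^2/4 + (-6.4822)^2/3
  = 15.2951 + 10.7381 + 14.0063 = 40.0395
Step 3: Objective decrease = 0.5 * g^T H^(-1) g = 20.0198


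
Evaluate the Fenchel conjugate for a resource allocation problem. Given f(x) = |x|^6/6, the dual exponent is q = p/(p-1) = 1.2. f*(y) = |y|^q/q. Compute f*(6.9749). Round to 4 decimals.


The conjugate exponent q satisfies 1/p + 1/q = 1.
p = 6, so q = 6/(6 - 1) = 1.2
|y|^q = 6.9749^1.2 = 10.286
f*(6.9749) = 10.286 / 1.2 = 8.5716


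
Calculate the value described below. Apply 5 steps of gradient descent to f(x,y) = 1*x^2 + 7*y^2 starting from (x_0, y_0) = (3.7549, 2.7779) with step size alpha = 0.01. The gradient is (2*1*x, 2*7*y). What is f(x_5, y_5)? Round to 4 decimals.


Gradient descent on f(x,y) = 1*x^2 + 7*y^2.
Starting point: (3.7549, 2.7779), alpha = 0.01
Step 1: grad_x = 2*1*3.7549 = 7.5098, grad_y = 2*7*2.7779 = 38.8906
  x_1 = 3.7549 - 0.01*7.5098 = 3.6798
  y_1 = 2.7779 - 0.01*38.8906 = 2.389
Step 2: grad_x = 2*1*3.6798 = 7.3596, grad_y = 2*7*2.389 = 33.4459
  x_2 = 3.6798 - 0.01*7.3596 = 3.6062
  y_2 = 2.389 - 0.01*33.4459 = 2.0545
Step 3: grad_x = 2*1*3.6062 = 7.2124, grad_y = 2*7*2.0545 = 28.7635
  x_3 = 3.6062 - 0.01*7.2124 = 3.5341
  y_3 = 2.0545 - 0.01*28.7635 = 1.7669
Step 4: grad_x = 2*1*3.5341 = 7.0682, grad_y = 2*7*1.7669 = 24.7366
  x_4 = 3.5341 - 0.01*7.0682 = 3.4634
  y_4 = 1.7669 - 0.01*24.7366 = 1.5195
Step 5: grad_x = 2*1*3.4634 = 6.9268, grad_y = 2*7*1.5195 = 21.2735
  x_5 = 3.4634 - 0.01*6.9268 = 3.3941
  y_5 = 1.5195 - 0.01*21.2735 = 1.3068
f(3.3941, 1.3068) = 1*3.3941^2 + 7*1.3068^2 = 23.4742


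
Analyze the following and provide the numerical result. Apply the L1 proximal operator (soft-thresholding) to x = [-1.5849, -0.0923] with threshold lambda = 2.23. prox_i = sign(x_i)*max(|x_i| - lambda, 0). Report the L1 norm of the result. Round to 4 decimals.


Soft-thresholding with lambda = 2.23:
prox(-1.5849) = sign(-1.5849)*max(|-1.5849| - 2.23, 0) = 0.0
prox(-0.0923) = sign(-0.0923)*max(|-0.0923| - 2.23, 0) = 0.0
prox(x) = [0.0, 0.0]
||prox(x)||_1 = 0.0 + 0.0 = 0.0


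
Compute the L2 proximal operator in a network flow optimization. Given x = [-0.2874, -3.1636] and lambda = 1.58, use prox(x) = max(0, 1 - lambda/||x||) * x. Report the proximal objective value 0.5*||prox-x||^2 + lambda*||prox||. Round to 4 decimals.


Step 1: Compute ||x||.
||x|| = 3.1766
Step 2: Compute scaling factor.
scale = max(0, 1 - 1.58/3.1766) = 0.5026
Step 3: prox(x) = [-0.1445, -1.5901]
||prox(x)|| = 1.5966
Step 4: Proximal objective.
0.5*||prox-x||^2 = 1.2482
lambda*||prox|| = 2.5226
Total = 3.7709


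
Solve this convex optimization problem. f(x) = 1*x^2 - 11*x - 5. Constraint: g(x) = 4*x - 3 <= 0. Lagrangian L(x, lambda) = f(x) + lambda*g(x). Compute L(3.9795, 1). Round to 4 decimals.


Step 1: Evaluate f(x).
f(3.9795) = 1*3.9795^2 - 11*3.9795 - 5 = -32.9381
Step 2: Evaluate g(x).
g(3.9795) = 4*3.9795 - 3 = 12.918
Step 3: Compute Lagrangian.
L = -32.9381 + 1*12.918 = -20.0201


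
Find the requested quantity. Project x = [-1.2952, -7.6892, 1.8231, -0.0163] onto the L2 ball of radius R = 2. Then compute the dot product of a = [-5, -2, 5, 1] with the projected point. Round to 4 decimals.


Step 1: Compute ||x|| (intermediates to 6 decimals).
||x|| = sqrt((-1.2952)^2 + (-7.6892)^2 + 1.8231^2 + (-0.0163)^2) = 8.007827
Step 2: Project.
Since ||x|| > R, scale = R/||x|| = 2/8.007827 = 0.249756, proj(x) = scale * x
proj(x) = [-0.323484, -1.920424, 0.45533, -0.004071]
Step 3: Dot product.
a^T * proj(x) = -5*(-0.323484) - 2*(-1.920424) + 5*0.45533 + 1*(-0.004071) = 7.7308


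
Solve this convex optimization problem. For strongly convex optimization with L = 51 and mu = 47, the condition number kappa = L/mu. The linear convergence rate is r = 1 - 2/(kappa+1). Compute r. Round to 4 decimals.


Step 1: Compute the condition number.
kappa = L/mu = 51/47 = 1.0851
Step 2: Compute the convergence rate.
r = 1 - 2/(kappa + 1) = 1 - 2*mu/(L + mu) = (L - mu)/(L + mu) = 4/98 = 0.0408


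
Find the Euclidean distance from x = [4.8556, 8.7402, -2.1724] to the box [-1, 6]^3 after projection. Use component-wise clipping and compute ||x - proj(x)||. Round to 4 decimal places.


Project each component onto [-1, 6].
clip(4.8556) = 4.8556, clip(8.7402) = 6.0, clip(-2.1724) = -1.0
Projection = [4.8556, 6.0, -1.0]
Squared diffs: [0.0, 7.5087, 1.3745]
Distance = sqrt(8.8832) = 2.9805


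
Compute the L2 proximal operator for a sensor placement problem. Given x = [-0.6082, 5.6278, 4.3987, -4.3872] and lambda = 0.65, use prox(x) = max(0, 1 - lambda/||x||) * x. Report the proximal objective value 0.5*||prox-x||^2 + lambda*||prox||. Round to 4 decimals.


Step 1: Compute ||x||.
||x|| = 8.4046
Step 2: Compute scaling factor.
scale = max(0, 1 - 0.65/8.4046) = 0.9227
Step 3: prox(x) = [-0.5612, 5.1926, 4.0585, -4.0479]
||prox(x)|| = 7.7546
Step 4: Proximal objective.
0.5*||prox-x||^2 = 0.2113
lambda*||prox|| = 5.0405
Total = 5.2518


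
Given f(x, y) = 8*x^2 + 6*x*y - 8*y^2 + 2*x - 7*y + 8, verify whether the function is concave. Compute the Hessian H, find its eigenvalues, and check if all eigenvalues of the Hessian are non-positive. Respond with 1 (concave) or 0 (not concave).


The Hessian of f(x,y) = 8*x^2 + 6*x*y - 8*y^2 + 2*x - 7*y + 8 is:
H = [[16, 6], [6, -16]]
Trace = 16 - 16 = 0
Determinant = 16*-16 - (6)^2 = -292
Discriminant = (0)^2 - 4*-292 = 1168.0
Eigenvalues: lambda_1 = -17.088, lambda_2 = 17.088
The function is not concave.

0


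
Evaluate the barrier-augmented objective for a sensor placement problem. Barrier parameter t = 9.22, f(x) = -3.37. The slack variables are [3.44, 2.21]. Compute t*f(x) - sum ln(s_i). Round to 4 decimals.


Step 1: Compute log-barrier.
ln values: [1.2355, 0.793]
phi = -(1.2355 + 0.793) = -2.0285
Step 2: Compute augmented objective.
t*f(x) = 9.22*-3.37 = -31.0714
Total = -31.0714 - 2.0285 = -33.0999


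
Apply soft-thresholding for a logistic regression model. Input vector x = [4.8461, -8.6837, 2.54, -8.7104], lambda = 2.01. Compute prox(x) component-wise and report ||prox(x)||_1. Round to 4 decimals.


Soft-thresholding with lambda = 2.01:
prox(4.8461) = sign(4.8461)*max(|4.8461| - 2.01, 0) = 2.8361
prox(-8.6837) = sign(-8.6837)*max(|-8.6837| - 2.01, 0) = -6.6737
prox(2.54) = sign(2.54)*max(|2.54| - 2.01, 0) = 0.53
prox(-8.7104) = sign(-8.7104)*max(|-8.7104| - 2.01, 0) = -6.7004
prox(x) = [2.8361, -6.6737, 0.53, -6.7004]
||prox(x)||_1 = 2.8361 + 6.6737 + 0.53 + 6.7004 = 16.7402


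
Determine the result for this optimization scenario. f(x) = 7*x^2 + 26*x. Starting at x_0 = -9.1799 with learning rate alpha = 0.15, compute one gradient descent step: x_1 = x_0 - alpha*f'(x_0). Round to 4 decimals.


We compute the gradient at x_0 and apply the update.
f'(x) = 14*x + 26
f'(-9.1799) = 14*-9.1799 + 26 = -102.5186
x_1 = -9.1799 - 0.15*-102.5186 = 6.1979


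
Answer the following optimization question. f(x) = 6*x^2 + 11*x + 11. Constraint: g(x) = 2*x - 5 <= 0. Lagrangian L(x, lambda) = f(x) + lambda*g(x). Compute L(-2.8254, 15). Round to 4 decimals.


Step 1: Evaluate f(x).
f(-2.8254) = 6*(-2.8254)^2 + 11*(-2.8254) + 11 = 27.8179
Step 2: Evaluate g(x).
g(-2.8254) = 2*-2.8254 - 5 = -10.6508
Step 3: Compute Lagrangian.
L = 27.8179 + 15*-10.6508 = -131.9441


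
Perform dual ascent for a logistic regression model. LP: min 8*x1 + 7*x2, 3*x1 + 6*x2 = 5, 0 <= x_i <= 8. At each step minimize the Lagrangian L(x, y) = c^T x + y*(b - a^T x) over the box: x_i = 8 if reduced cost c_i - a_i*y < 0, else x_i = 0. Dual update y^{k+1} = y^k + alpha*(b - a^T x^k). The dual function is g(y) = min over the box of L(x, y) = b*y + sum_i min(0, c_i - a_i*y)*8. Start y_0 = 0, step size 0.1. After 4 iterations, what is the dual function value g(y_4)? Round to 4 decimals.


Dual ascent for LP: min 8*x1 + 7*x2, 3*x1 + 6*x2 = 5, 0 <= x_i <= 8
Step 1: y^k = 0.0, reduced costs: (8.0, 7.0)
  x^k = (0.0, 0.0), subgradient = b - a^T x = 5.0
  y^{k+1} = 0.0 + 0.1*5.0 = 0.5
Step 2: y^k = 0.5, reduced costs: (6.5, 4.0)
  x^k = (0.0, 0.0), subgradient = b - a^T x = 5.0
  y^{k+1} = 0.5 + 0.1*5.0 = 1.0
Step 3: y^k = 1.0, reduced costs: (5.0, 1.0)
  x^k = (0.0, 0.0), subgradient = b - a^T x = 5.0
  y^{k+1} = 1.0 + 0.1*5.0 = 1.5
Step 4: y^k = 1.5, reduced costs: (3.5, -2.0)
  x^k = (0.0, 8.0), subgradient = b - a^T x = -43.0
  y^{k+1} = 1.5 + 0.1*-43.0 = -2.8
Dual objective at y_4 = -2.8: reduced costs (16.4, 23.8), box minimizer x = (0.0, 0.0)
g(y_4) = b*y + (c1 - a1*y)*x1 + (c2 - a2*y)*x2 = 5*(-2.8) + 16.4*0.0 + 23.8*0.0 = -14.0 + 0.0 + 0.0 = -14.0


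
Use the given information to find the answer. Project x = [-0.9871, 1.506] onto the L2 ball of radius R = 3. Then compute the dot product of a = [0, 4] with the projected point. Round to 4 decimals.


Step 1: Compute ||x|| (intermediates to 6 decimals).
||x|| = sqrt((-0.9871)^2 + 1.506^2) = 1.800667
Step 2: Project.
Since ||x|| <= R, proj = x (no scaling needed).
proj(x) = [-0.9871, 1.506]
Step 3: Dot product.
a^T * proj(x) = 0*(-0.9871) + 4*1.506 = 6.024


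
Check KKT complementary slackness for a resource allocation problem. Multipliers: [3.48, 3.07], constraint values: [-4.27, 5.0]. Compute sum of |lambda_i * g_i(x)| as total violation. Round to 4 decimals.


KKT complementary slackness check:
lambda_1 * g_1 = 3.48 * -4.27 = -14.8596
lambda_2 * g_2 = 3.07 * 5.0 = 15.35
Total violation = 14.8596 + 15.35 = 30.2096


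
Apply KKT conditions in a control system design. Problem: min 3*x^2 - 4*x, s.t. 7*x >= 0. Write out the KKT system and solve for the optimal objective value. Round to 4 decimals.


Step 1: Try lambda = 0 (constraint inactive).
Stationarity: 2*3*x - 4 = 0
x* = 4/(2*3) = 2/3 = 0.6667 (rounded; the exact value 2/3 is used below)
Check constraint: 7*0.6667 = 4.6669 >= 0 -- satisfied.
Step 2: Compute optimal value.
f(x*) = 3*(2/3)^2 - 4*(2/3) = -1.3333


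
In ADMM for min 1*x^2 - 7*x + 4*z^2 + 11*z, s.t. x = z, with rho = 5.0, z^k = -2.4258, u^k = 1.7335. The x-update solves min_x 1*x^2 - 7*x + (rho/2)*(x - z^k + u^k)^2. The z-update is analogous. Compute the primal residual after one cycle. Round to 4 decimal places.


ADMM iteration with rho = 5.0, z^k = -2.4258, u^k = 1.7335
Step 1: x-update.
Minimize 1*x^2 - 7*x + (5.0/2)*(x + 2.4258 + 1.7335)^2
FOC: (2*1 + 5.0)*x = 7 + 5.0*(-2.4258 - 1.7335)
x^{k+1} = -1.9709
Step 2: z-update.
Minimize 4*z^2 + 11*z + (5.0/2)*(-1.9709 - z + 1.7335)^2
FOC: (2*4 + 5.0)*z = -11 + 5.0*(-1.9709 + 1.7335)
z^{k+1} = -0.9375
Step 3: u-update.
u^{k+1} = 1.7335 - 1.9709 + 0.9375 = 0.7
Step 4: Primal residual = |-1.9709 + 0.9375| = 1.0335


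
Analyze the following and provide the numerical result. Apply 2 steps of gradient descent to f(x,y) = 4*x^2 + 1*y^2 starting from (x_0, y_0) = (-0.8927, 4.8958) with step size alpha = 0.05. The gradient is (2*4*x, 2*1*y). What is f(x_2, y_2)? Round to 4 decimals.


Gradient descent on f(x,y) = 4*x^2 + 1*y^2.
Starting point: (-0.8927, 4.8958), alpha = 0.05
Step 1: grad_x = 2*4*-0.8927 = -7.1416, grad_y = 2*1*4.8958 = 9.7916
  x_1 = -0.8927 - 0.05*-7.1416 = -0.5356
  y_1 = 4.8958 - 0.05*9.7916 = 4.4062
Step 2: grad_x = 2*4*-0.5356 = -4.285, grad_y = 2*1*4.4062 = 8.8124
  x_2 = -0.5356 - 0.05*-4.285 = -0.3214
  y_2 = 4.4062 - 0.05*8.8124 = 3.9656
f(-0.3214, 3.9656) = 4*(-0.3214)^2 + 1*3.9656^2 = 16.1391
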